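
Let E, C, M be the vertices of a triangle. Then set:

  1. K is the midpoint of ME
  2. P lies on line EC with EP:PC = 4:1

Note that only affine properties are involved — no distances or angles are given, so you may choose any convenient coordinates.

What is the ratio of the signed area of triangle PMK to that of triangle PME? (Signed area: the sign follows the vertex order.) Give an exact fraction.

Assign E = (0, 0), C = (1, 0), M = (0, 1) — the answer is frame-independent, so this choice is without loss of generality.
1. K is the midpoint of ME ⇒ K = (0, 1/2)
2. P lies on line EC with EP:PC = 4:1 ⇒ P = (4/5, 0)
2·[PMK] = 2/5, 2·[PME] = 4/5
[PMK]:[PME] = 2/5:4/5 = 1/2

[PMK]:[PME] = 1/2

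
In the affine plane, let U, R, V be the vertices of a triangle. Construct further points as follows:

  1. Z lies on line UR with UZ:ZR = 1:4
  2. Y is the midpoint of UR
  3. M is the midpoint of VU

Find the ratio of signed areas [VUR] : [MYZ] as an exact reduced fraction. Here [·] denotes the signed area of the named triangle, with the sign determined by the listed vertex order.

[VUR]:[MYZ] = -20/3

Work in coordinates with U = (0, 0), R = (1, 0), V = (0, 1).
1. Z lies on line UR with UZ:ZR = 1:4 ⇒ Z = (1/5, 0)
2. Y is the midpoint of UR ⇒ Y = (1/2, 0)
3. M is the midpoint of VU ⇒ M = (0, 1/2)
2·[VUR] = 1, 2·[MYZ] = -3/20
[VUR]:[MYZ] = 1:-3/20 = -20/3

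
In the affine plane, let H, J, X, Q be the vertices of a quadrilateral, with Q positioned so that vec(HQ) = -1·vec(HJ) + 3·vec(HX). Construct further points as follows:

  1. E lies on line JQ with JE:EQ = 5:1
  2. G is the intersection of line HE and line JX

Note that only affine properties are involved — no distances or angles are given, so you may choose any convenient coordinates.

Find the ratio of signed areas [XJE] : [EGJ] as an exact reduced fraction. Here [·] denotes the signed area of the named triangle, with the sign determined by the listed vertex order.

Choose coordinates H = (0, 0), J = (1, 0), X = (0, 1), Q = (-1, 3).
1. E lies on line JQ with JE:EQ = 5:1 ⇒ E = (-2/3, 5/2)
2. G is the intersection of line HE and line JX ⇒ G = (-4/11, 15/11)
2·[XJE] = 5/6, 2·[EGJ] = 25/22
[XJE]:[EGJ] = 5/6:25/22 = 11/15

[XJE]:[EGJ] = 11/15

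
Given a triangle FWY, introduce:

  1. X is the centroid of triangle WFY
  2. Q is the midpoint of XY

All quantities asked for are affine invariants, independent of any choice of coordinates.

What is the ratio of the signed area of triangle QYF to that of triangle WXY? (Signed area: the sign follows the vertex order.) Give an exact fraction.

Choose coordinates F = (0, 0), W = (1, 0), Y = (0, 1).
1. X is the centroid of triangle WFY ⇒ X = (1/3, 1/3)
2. Q is the midpoint of XY ⇒ Q = (1/6, 2/3)
2·[QYF] = 1/6, 2·[WXY] = -1/3
[QYF]:[WXY] = 1/6:-1/3 = -1/2

[QYF]:[WXY] = -1/2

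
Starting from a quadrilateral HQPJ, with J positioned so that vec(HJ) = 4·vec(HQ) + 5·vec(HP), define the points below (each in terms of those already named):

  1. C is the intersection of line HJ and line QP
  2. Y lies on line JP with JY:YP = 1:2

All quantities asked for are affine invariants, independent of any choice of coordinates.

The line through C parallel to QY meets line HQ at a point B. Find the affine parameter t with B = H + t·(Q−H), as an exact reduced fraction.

Set H = (0, 0), Q = (1, 0), P = (0, 1), J = (4, 5); any affine frame gives the same invariant.
1. C is the intersection of line HJ and line QP ⇒ C = (4/9, 5/9)
2. Y lies on line JP with JY:YP = 1:2 ⇒ Y = (8/3, 11/3)
through C parallel to QY: direction (5/3, 11/3); meets HQ at B = (19/99, 0)
B = H + t·(Q−H) with t = 19/99

t = 19/99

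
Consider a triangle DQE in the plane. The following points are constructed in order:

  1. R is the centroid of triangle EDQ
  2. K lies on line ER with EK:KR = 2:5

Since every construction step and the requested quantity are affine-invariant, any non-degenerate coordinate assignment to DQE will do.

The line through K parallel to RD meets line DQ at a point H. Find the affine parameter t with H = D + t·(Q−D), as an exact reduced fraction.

Work in coordinates with D = (0, 0), Q = (1, 0), E = (0, 1).
1. R is the centroid of triangle EDQ ⇒ R = (1/3, 1/3)
2. K lies on line ER with EK:KR = 2:5 ⇒ K = (2/21, 17/21)
through K parallel to RD: direction (-1/3, -1/3); meets DQ at H = (-5/7, 0)
H = D + t·(Q−D) with t = -5/7

t = -5/7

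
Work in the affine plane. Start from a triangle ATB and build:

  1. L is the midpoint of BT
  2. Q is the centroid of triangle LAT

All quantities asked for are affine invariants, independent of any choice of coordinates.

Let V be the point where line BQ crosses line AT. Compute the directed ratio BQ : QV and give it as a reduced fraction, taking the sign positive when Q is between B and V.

BQ:QV = 5

Set A = (0, 0), T = (1, 0), B = (0, 1); any affine frame gives the same invariant.
1. L is the midpoint of BT ⇒ L = (1/2, 1/2)
2. Q is the centroid of triangle LAT ⇒ Q = (1/2, 1/6)
line BQ meets AT at V = (3/5, 0)
Q = B + t·(V−B) with t = 5/6, so BQ:QV = 5/6:1/6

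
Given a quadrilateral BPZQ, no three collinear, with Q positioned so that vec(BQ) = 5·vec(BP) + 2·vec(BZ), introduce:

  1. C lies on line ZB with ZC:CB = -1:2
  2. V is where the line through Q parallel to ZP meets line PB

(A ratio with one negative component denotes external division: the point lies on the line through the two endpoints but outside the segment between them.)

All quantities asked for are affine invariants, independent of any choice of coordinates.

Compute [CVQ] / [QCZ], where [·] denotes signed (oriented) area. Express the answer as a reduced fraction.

Choose coordinates B = (0, 0), P = (1, 0), Z = (0, 1), Q = (5, 2).
1. C lies on line ZB with ZC:CB = -1:2 ⇒ C = (0, 2)
2. V is where the line through Q parallel to ZP meets line PB ⇒ V = (7, 0)
2·[CVQ] = 10, 2·[QCZ] = 5
[CVQ]:[QCZ] = 10:5 = 2

[CVQ]:[QCZ] = 2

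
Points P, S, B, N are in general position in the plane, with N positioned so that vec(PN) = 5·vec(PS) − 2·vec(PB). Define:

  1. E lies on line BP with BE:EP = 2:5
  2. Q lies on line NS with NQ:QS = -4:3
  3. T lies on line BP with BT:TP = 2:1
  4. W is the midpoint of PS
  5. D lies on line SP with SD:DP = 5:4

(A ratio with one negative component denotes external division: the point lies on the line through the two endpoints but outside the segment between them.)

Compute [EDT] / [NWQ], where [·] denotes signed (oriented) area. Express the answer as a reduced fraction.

[EDT]:[NWQ] = 8/189

Assign P = (0, 0), S = (1, 0), B = (0, 1), N = (5, -2) — the answer is frame-independent, so this choice is without loss of generality.
1. E lies on line BP with BE:EP = 2:5 ⇒ E = (0, 5/7)
2. Q lies on line NS with NQ:QS = -4:3 ⇒ Q = (-11, 6)
3. T lies on line BP with BT:TP = 2:1 ⇒ T = (0, 1/3)
4. W is the midpoint of PS ⇒ W = (1/2, 0)
5. D lies on line SP with SD:DP = 5:4 ⇒ D = (4/9, 0)
2·[EDT] = -32/189, 2·[NWQ] = -4
[EDT]:[NWQ] = -32/189:-4 = 8/189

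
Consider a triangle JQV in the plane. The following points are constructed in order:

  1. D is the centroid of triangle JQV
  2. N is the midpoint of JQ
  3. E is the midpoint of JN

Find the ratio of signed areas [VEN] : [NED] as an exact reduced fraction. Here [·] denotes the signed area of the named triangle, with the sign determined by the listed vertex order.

Assign J = (0, 0), Q = (1, 0), V = (0, 1) — the answer is frame-independent, so this choice is without loss of generality.
1. D is the centroid of triangle JQV ⇒ D = (1/3, 1/3)
2. N is the midpoint of JQ ⇒ N = (1/2, 0)
3. E is the midpoint of JN ⇒ E = (1/4, 0)
2·[VEN] = 1/4, 2·[NED] = -1/12
[VEN]:[NED] = 1/4:-1/12 = -3

[VEN]:[NED] = -3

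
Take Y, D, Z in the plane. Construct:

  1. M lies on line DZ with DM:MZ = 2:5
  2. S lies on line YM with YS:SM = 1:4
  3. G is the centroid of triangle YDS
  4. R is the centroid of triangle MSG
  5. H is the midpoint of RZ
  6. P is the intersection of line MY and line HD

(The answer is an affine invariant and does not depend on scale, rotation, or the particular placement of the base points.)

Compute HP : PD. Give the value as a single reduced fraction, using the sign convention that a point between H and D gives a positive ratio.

Choose coordinates Y = (0, 0), D = (1, 0), Z = (0, 1).
1. M lies on line DZ with DM:MZ = 2:5 ⇒ M = (5/7, 2/7)
2. S lies on line YM with YS:SM = 1:4 ⇒ S = (1/7, 2/35)
3. G is the centroid of triangle YDS ⇒ G = (8/21, 2/105)
4. R is the centroid of triangle MSG ⇒ R = (26/63, 38/315)
5. H is the midpoint of RZ ⇒ H = (13/63, 353/630)
6. P is the intersection of line MY and line HD ⇒ P = (353/553, 706/2765)
P = H + t·(D−H) with t = 43/79, so HP:PD = t:(1−t) = 43/79:36/79

HP:PD = 43/36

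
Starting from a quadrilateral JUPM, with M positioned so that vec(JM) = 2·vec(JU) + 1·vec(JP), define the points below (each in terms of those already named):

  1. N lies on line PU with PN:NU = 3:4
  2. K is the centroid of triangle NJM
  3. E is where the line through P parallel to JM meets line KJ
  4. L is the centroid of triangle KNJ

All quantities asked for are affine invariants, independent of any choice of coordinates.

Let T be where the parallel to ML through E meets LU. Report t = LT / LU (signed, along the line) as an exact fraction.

t = -37/15

Assign J = (0, 0), U = (1, 0), P = (0, 1), M = (2, 1) — the answer is frame-independent, so this choice is without loss of generality.
1. N lies on line PU with PN:NU = 3:4 ⇒ N = (3/7, 4/7)
2. K is the centroid of triangle NJM ⇒ K = (17/21, 11/21)
3. E is where the line through P parallel to JM meets line KJ ⇒ E = (34/5, 22/5)
4. L is the centroid of triangle KNJ ⇒ L = (26/63, 23/63)
through E parallel to ML: direction (-100/63, -40/63); meets LU at T = (-979/945, 1196/945)
T = L + t·(U−L) with t = -37/15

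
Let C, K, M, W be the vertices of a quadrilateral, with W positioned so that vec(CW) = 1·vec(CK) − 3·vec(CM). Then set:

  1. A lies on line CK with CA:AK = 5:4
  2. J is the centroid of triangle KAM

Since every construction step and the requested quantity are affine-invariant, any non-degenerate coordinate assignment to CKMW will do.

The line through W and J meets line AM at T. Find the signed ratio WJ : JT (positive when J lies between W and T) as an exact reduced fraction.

Set C = (0, 0), K = (1, 0), M = (0, 1), W = (1, -3); any affine frame gives the same invariant.
1. A lies on line CK with CA:AK = 5:4 ⇒ A = (5/9, 0)
2. J is the centroid of triangle KAM ⇒ J = (14/27, 1/3)
line WJ meets AM at T = (190/333, -1/37)
J = W + t·(T−W) with t = 37/33, so WJ:JT = 37/33:-4/33

WJ:JT = -37/4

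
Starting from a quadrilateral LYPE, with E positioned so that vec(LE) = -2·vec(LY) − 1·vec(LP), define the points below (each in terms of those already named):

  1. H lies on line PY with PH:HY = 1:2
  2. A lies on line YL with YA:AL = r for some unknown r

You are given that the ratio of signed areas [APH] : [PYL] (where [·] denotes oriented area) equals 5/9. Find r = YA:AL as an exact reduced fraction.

r = -5/2

Assign L = (0, 0), Y = (1, 0), P = (0, 1), E = (-2, -1) — the answer is frame-independent, so this choice is without loss of generality.
1. H lies on line PY with PH:HY = 1:2 ⇒ H = (1/3, 2/3)
2. With YA:AL = r, write λ = r/(r+1) so A = Y + λ·(L−Y); A is affine-linear in λ
Every point depending on A is an affine combination of A and λ-independent points, so each such coordinate is linear in λ; the λ² term in each signed area is a multiple of (L−Y)×(L−Y) = 0, so 2·[APH] and 2·[PYL] are each linear in λ. Evaluating at λ=0 and λ=1:
  2·[APH] = -1/3·λ,   2·[PYL] = -1
So [APH]:[PYL] = (-1/3·λ) / (-1). Setting this equal to 5/9:
  -1/3·λ = 5/9·(-1)  ⇒  λ = 5/3
Then r = λ/(1−λ) = (5/3)/(-2/3) = -5/2. Check: with r = -5/2, A = (-2/3, 0) and [APH]:[PYL] = 5/9 as required.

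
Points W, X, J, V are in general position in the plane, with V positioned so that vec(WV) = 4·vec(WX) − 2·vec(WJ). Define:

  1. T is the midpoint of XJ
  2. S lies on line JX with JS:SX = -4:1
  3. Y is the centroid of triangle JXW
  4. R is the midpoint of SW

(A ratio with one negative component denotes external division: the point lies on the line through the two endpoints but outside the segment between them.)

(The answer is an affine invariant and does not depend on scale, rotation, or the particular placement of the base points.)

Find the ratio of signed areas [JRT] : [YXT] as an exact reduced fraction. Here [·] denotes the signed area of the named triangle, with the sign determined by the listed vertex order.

[JRT]:[YXT] = 3/2

Work in coordinates with W = (0, 0), X = (1, 0), J = (0, 1), V = (4, -2).
1. T is the midpoint of XJ ⇒ T = (1/2, 1/2)
2. S lies on line JX with JS:SX = -4:1 ⇒ S = (4/3, -1/3)
3. Y is the centroid of triangle JXW ⇒ Y = (1/3, 1/3)
4. R is the midpoint of SW ⇒ R = (2/3, -1/6)
2·[JRT] = 1/4, 2·[YXT] = 1/6
[JRT]:[YXT] = 1/4:1/6 = 3/2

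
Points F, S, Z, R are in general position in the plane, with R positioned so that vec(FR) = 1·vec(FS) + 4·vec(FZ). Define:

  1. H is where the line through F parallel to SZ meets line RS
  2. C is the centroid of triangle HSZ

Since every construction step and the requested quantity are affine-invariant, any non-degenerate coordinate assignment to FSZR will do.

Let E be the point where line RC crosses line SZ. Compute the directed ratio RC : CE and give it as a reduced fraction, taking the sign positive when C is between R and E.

RC:CE = -13

Work in coordinates with F = (0, 0), S = (1, 0), Z = (0, 1), R = (1, 4).
1. H is where the line through F parallel to SZ meets line RS ⇒ H = (1, -1)
2. C is the centroid of triangle HSZ ⇒ C = (2/3, 0)
line RC meets SZ at E = (9/13, 4/13)
C = R + t·(E−R) with t = 13/12, so RC:CE = 13/12:-1/12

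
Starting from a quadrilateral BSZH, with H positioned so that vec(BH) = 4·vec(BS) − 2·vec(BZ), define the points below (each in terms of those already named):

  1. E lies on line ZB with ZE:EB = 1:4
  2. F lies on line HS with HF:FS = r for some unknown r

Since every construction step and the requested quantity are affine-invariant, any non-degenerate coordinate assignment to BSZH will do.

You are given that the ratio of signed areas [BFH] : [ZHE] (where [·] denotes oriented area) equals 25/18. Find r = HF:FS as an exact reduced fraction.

Choose coordinates B = (0, 0), S = (1, 0), Z = (0, 1), H = (4, -2).
1. E lies on line ZB with ZE:EB = 1:4 ⇒ E = (0, 4/5)
2. With HF:FS = r, write λ = r/(r+1) so F = H + λ·(S−H); F is affine-linear in λ
Every point depending on F is an affine combination of F and λ-independent points, so each such coordinate is linear in λ; the λ² term in each signed area is a multiple of (S−H)×(S−H) = 0, so 2·[BFH] and 2·[ZHE] are each linear in λ. Evaluating at λ=0 and λ=1:
  2·[BFH] = -2·λ,   2·[ZHE] = -4/5
So [BFH]:[ZHE] = (-2·λ) / (-4/5). Setting this equal to 25/18:
  -2·λ = 25/18·(-4/5)  ⇒  λ = 5/9
Then r = λ/(1−λ) = (5/9)/(4/9) = 5/4. Check: with r = 5/4, F = (7/3, -8/9) and [BFH]:[ZHE] = 25/18 as required.

r = 5/4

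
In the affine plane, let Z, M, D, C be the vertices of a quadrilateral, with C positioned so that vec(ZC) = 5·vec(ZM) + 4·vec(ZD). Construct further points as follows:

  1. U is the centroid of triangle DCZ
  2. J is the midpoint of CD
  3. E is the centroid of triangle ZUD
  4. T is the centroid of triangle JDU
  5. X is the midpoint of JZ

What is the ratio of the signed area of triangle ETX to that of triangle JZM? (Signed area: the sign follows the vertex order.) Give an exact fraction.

[ETX]:[JZM] = -1/9

Work in coordinates with Z = (0, 0), M = (1, 0), D = (0, 1), C = (5, 4).
1. U is the centroid of triangle DCZ ⇒ U = (5/3, 5/3)
2. J is the midpoint of CD ⇒ J = (5/2, 5/2)
3. E is the centroid of triangle ZUD ⇒ E = (5/9, 8/9)
4. T is the centroid of triangle JDU ⇒ T = (25/18, 31/18)
5. X is the midpoint of JZ ⇒ X = (5/4, 5/4)
2·[ETX] = -5/18, 2·[JZM] = 5/2
[ETX]:[JZM] = -5/18:5/2 = -1/9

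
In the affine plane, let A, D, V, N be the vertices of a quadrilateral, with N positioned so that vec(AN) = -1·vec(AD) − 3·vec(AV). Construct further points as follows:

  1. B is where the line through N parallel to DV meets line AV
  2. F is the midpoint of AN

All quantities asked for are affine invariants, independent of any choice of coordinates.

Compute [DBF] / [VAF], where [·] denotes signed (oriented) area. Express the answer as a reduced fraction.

Choose coordinates A = (0, 0), D = (1, 0), V = (0, 1), N = (-1, -3).
1. B is where the line through N parallel to DV meets line AV ⇒ B = (0, -4)
2. F is the midpoint of AN ⇒ F = (-1/2, -3/2)
2·[DBF] = -9/2, 2·[VAF] = -1/2
[DBF]:[VAF] = -9/2:-1/2 = 9

[DBF]:[VAF] = 9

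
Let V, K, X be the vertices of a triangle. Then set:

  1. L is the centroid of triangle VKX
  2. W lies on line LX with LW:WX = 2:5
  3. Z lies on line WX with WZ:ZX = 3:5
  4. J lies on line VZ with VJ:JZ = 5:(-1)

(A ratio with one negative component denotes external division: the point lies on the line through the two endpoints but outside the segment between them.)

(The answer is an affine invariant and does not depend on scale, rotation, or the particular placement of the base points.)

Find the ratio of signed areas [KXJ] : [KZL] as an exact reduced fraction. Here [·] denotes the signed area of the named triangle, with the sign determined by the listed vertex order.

[KXJ]:[KZL] = -43/124

Assign V = (0, 0), K = (1, 0), X = (0, 1) — the answer is frame-independent, so this choice is without loss of generality.
1. L is the centroid of triangle VKX ⇒ L = (1/3, 1/3)
2. W lies on line LX with LW:WX = 2:5 ⇒ W = (5/21, 11/21)
3. Z lies on line WX with WZ:ZX = 3:5 ⇒ Z = (25/168, 59/84)
4. J lies on line VZ with VJ:JZ = 5:(-1) ⇒ J = (125/672, 295/336)
2·[KXJ] = -43/672, 2·[KZL] = 31/168
[KXJ]:[KZL] = -43/672:31/168 = -43/124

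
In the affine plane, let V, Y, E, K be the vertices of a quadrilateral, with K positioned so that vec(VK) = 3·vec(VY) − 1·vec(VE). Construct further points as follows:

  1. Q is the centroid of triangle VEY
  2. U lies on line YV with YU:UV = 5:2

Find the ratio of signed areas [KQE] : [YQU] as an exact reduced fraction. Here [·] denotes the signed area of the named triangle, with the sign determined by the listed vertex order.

[KQE]:[YQU] = -28/5

Choose coordinates V = (0, 0), Y = (1, 0), E = (0, 1), K = (3, -1).
1. Q is the centroid of triangle VEY ⇒ Q = (1/3, 1/3)
2. U lies on line YV with YU:UV = 5:2 ⇒ U = (2/7, 0)
2·[KQE] = -4/3, 2·[YQU] = 5/21
[KQE]:[YQU] = -4/3:5/21 = -28/5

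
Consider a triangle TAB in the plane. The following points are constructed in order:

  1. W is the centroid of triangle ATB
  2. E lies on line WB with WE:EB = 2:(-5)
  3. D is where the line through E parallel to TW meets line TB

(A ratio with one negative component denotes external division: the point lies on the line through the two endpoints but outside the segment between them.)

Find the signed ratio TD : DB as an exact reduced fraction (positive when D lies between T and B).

TD:DB = -2/5

Assign T = (0, 0), A = (1, 0), B = (0, 1) — the answer is frame-independent, so this choice is without loss of generality.
1. W is the centroid of triangle ATB ⇒ W = (1/3, 1/3)
2. E lies on line WB with WE:EB = 2:(-5) ⇒ E = (5/9, -1/9)
3. D is where the line through E parallel to TW meets line TB ⇒ D = (0, -2/3)
D = T + t·(B−T) with t = -2/3, so TD:DB = t:(1−t) = -2/3:5/3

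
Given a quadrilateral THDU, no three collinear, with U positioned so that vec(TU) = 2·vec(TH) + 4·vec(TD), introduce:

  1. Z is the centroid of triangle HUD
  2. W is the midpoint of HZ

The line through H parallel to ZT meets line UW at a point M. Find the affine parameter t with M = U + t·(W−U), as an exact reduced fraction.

t = 14/9

Choose coordinates T = (0, 0), H = (1, 0), D = (0, 1), U = (2, 4).
1. Z is the centroid of triangle HUD ⇒ Z = (1, 5/3)
2. W is the midpoint of HZ ⇒ W = (1, 5/6)
through H parallel to ZT: direction (-1, -5/3); meets UW at M = (4/9, -25/27)
M = U + t·(W−U) with t = 14/9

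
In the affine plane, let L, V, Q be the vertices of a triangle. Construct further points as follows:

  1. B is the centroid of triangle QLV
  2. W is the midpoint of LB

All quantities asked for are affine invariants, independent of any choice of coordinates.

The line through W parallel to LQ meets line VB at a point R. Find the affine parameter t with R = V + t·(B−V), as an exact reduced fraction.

Assign L = (0, 0), V = (1, 0), Q = (0, 1) — the answer is frame-independent, so this choice is without loss of generality.
1. B is the centroid of triangle QLV ⇒ B = (1/3, 1/3)
2. W is the midpoint of LB ⇒ W = (1/6, 1/6)
through W parallel to LQ: direction (0, 1); meets VB at R = (1/6, 5/12)
R = V + t·(B−V) with t = 5/4

t = 5/4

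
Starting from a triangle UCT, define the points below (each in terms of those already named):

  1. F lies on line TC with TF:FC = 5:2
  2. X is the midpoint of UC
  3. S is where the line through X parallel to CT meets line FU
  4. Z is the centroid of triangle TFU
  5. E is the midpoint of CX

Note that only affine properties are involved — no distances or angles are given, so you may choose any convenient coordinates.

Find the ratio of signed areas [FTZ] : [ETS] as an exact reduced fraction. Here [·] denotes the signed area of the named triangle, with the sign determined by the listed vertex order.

Work in coordinates with U = (0, 0), C = (1, 0), T = (0, 1).
1. F lies on line TC with TF:FC = 5:2 ⇒ F = (5/7, 2/7)
2. X is the midpoint of UC ⇒ X = (1/2, 0)
3. S is where the line through X parallel to CT meets line FU ⇒ S = (5/14, 1/7)
4. Z is the centroid of triangle TFU ⇒ Z = (5/21, 3/7)
5. E is the midpoint of CX ⇒ E = (3/4, 0)
2·[FTZ] = 5/21, 2·[ETS] = 2/7
[FTZ]:[ETS] = 5/21:2/7 = 5/6

[FTZ]:[ETS] = 5/6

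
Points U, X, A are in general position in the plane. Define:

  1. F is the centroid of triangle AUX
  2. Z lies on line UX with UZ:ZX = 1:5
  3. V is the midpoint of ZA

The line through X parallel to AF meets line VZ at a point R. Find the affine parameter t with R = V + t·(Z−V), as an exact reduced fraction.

Choose coordinates U = (0, 0), X = (1, 0), A = (0, 1).
1. F is the centroid of triangle AUX ⇒ F = (1/3, 1/3)
2. Z lies on line UX with UZ:ZX = 1:5 ⇒ Z = (1/6, 0)
3. V is the midpoint of ZA ⇒ V = (1/12, 1/2)
through X parallel to AF: direction (1/3, -2/3); meets VZ at R = (-1/4, 5/2)
R = V + t·(Z−V) with t = -4

t = -4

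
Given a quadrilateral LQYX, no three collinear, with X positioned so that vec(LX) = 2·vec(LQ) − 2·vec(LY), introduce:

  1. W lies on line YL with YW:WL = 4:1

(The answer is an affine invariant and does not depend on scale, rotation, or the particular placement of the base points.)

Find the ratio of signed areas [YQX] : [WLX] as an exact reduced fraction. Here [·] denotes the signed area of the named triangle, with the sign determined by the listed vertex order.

Work in coordinates with L = (0, 0), Q = (1, 0), Y = (0, 1), X = (2, -2).
1. W lies on line YL with YW:WL = 4:1 ⇒ W = (0, 1/5)
2·[YQX] = -1, 2·[WLX] = 2/5
[YQX]:[WLX] = -1:2/5 = -5/2

[YQX]:[WLX] = -5/2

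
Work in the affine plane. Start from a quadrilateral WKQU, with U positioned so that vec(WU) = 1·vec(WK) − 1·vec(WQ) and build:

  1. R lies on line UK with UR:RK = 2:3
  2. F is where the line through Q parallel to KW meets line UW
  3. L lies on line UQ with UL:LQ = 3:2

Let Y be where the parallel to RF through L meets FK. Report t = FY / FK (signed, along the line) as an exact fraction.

Assign W = (0, 0), K = (1, 0), Q = (0, 1), U = (1, -1) — the answer is frame-independent, so this choice is without loss of generality.
1. R lies on line UK with UR:RK = 2:3 ⇒ R = (1, -3/5)
2. F is where the line through Q parallel to KW meets line UW ⇒ F = (-1, 1)
3. L lies on line UQ with UL:LQ = 3:2 ⇒ L = (2/5, 1/5)
through L parallel to RF: direction (-2, 8/5); meets FK at Y = (1/15, 7/15)
Y = F + t·(K−F) with t = 8/15

t = 8/15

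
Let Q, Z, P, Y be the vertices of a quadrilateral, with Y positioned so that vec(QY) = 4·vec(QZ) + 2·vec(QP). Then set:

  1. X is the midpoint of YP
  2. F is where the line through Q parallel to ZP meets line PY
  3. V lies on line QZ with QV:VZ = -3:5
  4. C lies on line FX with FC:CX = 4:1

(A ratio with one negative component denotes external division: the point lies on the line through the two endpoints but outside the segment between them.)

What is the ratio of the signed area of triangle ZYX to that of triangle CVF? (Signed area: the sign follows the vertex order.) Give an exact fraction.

Assign Q = (0, 0), Z = (1, 0), P = (0, 1), Y = (4, 2) — the answer is frame-independent, so this choice is without loss of generality.
1. X is the midpoint of YP ⇒ X = (2, 3/2)
2. F is where the line through Q parallel to ZP meets line PY ⇒ F = (-4/5, 4/5)
3. V lies on line QZ with QV:VZ = -3:5 ⇒ V = (-3/2, 0)
4. C lies on line FX with FC:CX = 4:1 ⇒ C = (36/25, 34/25)
2·[ZYX] = 5/2, 2·[CVF] = -7/5
[ZYX]:[CVF] = 5/2:-7/5 = -25/14

[ZYX]:[CVF] = -25/14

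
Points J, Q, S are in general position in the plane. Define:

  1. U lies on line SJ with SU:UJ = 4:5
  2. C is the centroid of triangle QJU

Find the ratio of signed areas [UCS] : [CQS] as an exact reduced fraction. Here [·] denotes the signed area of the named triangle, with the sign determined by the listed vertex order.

Choose coordinates J = (0, 0), Q = (1, 0), S = (0, 1).
1. U lies on line SJ with SU:UJ = 4:5 ⇒ U = (0, 5/9)
2. C is the centroid of triangle QJU ⇒ C = (1/3, 5/27)
2·[UCS] = 4/27, 2·[CQS] = 13/27
[UCS]:[CQS] = 4/27:13/27 = 4/13

[UCS]:[CQS] = 4/13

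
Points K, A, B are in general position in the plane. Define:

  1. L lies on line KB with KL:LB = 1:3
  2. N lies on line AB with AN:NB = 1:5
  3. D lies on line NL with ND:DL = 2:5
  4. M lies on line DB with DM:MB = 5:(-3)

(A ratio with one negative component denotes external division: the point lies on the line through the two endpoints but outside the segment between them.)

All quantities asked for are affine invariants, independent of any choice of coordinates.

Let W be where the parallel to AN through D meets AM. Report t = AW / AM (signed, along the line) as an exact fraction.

Choose coordinates K = (0, 0), A = (1, 0), B = (0, 1).
1. L lies on line KB with KL:LB = 1:3 ⇒ L = (0, 1/4)
2. N lies on line AB with AN:NB = 1:5 ⇒ N = (5/6, 1/6)
3. D lies on line NL with ND:DL = 2:5 ⇒ D = (25/42, 4/21)
4. M lies on line DB with DM:MB = 5:(-3) ⇒ M = (-25/28, 31/14)
through D parallel to AN: direction (-1/6, 1/6); meets AM at W = (95/42, -31/21)
W = A + t·(M−A) with t = -2/3

t = -2/3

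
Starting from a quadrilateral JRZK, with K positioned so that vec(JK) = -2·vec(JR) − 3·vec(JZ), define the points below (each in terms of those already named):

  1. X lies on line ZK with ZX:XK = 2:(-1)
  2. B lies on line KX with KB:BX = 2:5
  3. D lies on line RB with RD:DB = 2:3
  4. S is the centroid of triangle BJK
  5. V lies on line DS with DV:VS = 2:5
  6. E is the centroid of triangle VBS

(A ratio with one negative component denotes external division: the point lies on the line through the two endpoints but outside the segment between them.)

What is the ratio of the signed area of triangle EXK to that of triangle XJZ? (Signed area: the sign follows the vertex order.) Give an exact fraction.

[EXK]:[XJZ] = -2/7

Set J = (0, 0), R = (1, 0), Z = (0, 1), K = (-2, -3); any affine frame gives the same invariant.
1. X lies on line ZK with ZX:XK = 2:(-1) ⇒ X = (-4, -7)
2. B lies on line KX with KB:BX = 2:5 ⇒ B = (-18/7, -29/7)
3. D lies on line RB with RD:DB = 2:3 ⇒ D = (-3/7, -58/35)
4. S is the centroid of triangle BJK ⇒ S = (-32/21, -50/21)
5. V lies on line DS with DV:VS = 2:5 ⇒ V = (-109/147, -274/147)
6. E is the centroid of triangle VBS ⇒ E = (-79/49, -137/49)
2·[EXK] = -8/7, 2·[XJZ] = 4
[EXK]:[XJZ] = -8/7:4 = -2/7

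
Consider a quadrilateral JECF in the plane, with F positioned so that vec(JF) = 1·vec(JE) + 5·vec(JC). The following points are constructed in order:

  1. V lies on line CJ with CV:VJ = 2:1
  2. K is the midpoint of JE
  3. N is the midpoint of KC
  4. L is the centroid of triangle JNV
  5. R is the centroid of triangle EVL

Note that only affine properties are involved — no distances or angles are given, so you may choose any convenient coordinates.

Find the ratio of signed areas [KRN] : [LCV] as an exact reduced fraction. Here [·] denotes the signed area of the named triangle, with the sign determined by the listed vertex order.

[KRN]:[LCV] = -1/3

Assign J = (0, 0), E = (1, 0), C = (0, 1), F = (1, 5) — the answer is frame-independent, so this choice is without loss of generality.
1. V lies on line CJ with CV:VJ = 2:1 ⇒ V = (0, 1/3)
2. K is the midpoint of JE ⇒ K = (1/2, 0)
3. N is the midpoint of KC ⇒ N = (1/4, 1/2)
4. L is the centroid of triangle JNV ⇒ L = (1/12, 5/18)
5. R is the centroid of triangle EVL ⇒ R = (13/36, 11/54)
2·[KRN] = -1/54, 2·[LCV] = 1/18
[KRN]:[LCV] = -1/54:1/18 = -1/3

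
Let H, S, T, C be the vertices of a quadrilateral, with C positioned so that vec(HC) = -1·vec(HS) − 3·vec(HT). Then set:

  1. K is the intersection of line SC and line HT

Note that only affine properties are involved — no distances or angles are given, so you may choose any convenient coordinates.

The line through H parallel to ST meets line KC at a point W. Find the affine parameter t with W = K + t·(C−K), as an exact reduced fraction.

t = -3/5

Assign H = (0, 0), S = (1, 0), T = (0, 1), C = (-1, -3) — the answer is frame-independent, so this choice is without loss of generality.
1. K is the intersection of line SC and line HT ⇒ K = (0, -3/2)
through H parallel to ST: direction (-1, 1); meets KC at W = (3/5, -3/5)
W = K + t·(C−K) with t = -3/5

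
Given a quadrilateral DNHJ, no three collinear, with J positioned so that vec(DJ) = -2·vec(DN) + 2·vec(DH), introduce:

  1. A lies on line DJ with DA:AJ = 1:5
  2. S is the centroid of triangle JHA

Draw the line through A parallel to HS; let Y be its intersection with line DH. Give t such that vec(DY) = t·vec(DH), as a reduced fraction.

t = 2/7

Work in coordinates with D = (0, 0), N = (1, 0), H = (0, 1), J = (-2, 2).
1. A lies on line DJ with DA:AJ = 1:5 ⇒ A = (-1/3, 1/3)
2. S is the centroid of triangle JHA ⇒ S = (-7/9, 10/9)
through A parallel to HS: direction (-7/9, 1/9); meets DH at Y = (0, 2/7)
Y = D + t·(H−D) with t = 2/7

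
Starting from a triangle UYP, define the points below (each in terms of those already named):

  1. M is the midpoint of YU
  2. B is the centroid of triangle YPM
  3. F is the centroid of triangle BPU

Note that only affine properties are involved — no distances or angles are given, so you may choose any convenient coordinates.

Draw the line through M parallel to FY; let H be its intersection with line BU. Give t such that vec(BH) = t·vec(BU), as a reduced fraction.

t = 5/9

Choose coordinates U = (0, 0), Y = (1, 0), P = (0, 1).
1. M is the midpoint of YU ⇒ M = (1/2, 0)
2. B is the centroid of triangle YPM ⇒ B = (1/2, 1/3)
3. F is the centroid of triangle BPU ⇒ F = (1/6, 4/9)
through M parallel to FY: direction (5/6, -4/9); meets BU at H = (2/9, 4/27)
H = B + t·(U−B) with t = 5/9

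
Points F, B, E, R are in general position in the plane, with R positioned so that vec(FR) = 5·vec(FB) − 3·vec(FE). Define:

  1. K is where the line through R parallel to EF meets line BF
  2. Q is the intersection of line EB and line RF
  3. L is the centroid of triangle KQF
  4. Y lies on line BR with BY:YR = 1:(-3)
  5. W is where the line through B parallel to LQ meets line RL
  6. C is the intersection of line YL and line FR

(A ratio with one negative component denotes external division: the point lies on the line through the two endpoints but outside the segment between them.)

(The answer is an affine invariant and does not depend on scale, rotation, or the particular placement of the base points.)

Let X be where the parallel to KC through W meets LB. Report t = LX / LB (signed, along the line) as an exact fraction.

t = -18/7

Choose coordinates F = (0, 0), B = (1, 0), E = (0, 1), R = (5, -3).
1. K is where the line through R parallel to EF meets line BF ⇒ K = (5, 0)
2. Q is the intersection of line EB and line RF ⇒ Q = (5/2, -3/2)
3. L is the centroid of triangle KQF ⇒ L = (5/2, -1/2)
4. Y lies on line BR with BY:YR = 1:(-3) ⇒ Y = (-1, 3/2)
5. W is where the line through B parallel to LQ meets line RL ⇒ W = (1, 1)
6. C is the intersection of line YL and line FR ⇒ C = (-65/2, 39/2)
through W parallel to KC: direction (-75/2, 39/2); meets LB at X = (89/14, -25/14)
X = L + t·(B−L) with t = -18/7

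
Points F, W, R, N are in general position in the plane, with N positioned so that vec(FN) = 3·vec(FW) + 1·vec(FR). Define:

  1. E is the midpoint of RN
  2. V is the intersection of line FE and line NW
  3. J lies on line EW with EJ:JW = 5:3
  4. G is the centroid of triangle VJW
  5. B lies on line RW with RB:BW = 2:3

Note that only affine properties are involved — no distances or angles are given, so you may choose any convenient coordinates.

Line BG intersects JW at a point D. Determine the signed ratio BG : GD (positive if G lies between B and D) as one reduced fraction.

BG:GD = -1/10

Choose coordinates F = (0, 0), W = (1, 0), R = (0, 1), N = (3, 1).
1. E is the midpoint of RN ⇒ E = (3/2, 1)
2. V is the intersection of line FE and line NW ⇒ V = (-3, -2)
3. J lies on line EW with EJ:JW = 5:3 ⇒ J = (19/16, 3/8)
4. G is the centroid of triangle VJW ⇒ G = (-13/48, -13/24)
5. B lies on line RW with RB:BW = 2:3 ⇒ B = (2/5, 3/5)
line BG meets JW at D = (103/16, 87/8)
G = B + t·(D−B) with t = -1/9, so BG:GD = -1/9:10/9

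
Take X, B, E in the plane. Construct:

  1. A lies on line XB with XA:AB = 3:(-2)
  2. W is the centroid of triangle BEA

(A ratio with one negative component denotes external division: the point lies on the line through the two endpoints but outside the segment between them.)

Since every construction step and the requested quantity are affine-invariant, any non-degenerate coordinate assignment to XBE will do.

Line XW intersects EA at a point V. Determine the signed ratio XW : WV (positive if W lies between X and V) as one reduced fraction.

Choose coordinates X = (0, 0), B = (1, 0), E = (0, 1).
1. A lies on line XB with XA:AB = 3:(-2) ⇒ A = (3, 0)
2. W is the centroid of triangle BEA ⇒ W = (4/3, 1/3)
line XW meets EA at V = (12/7, 3/7)
W = X + t·(V−X) with t = 7/9, so XW:WV = 7/9:2/9

XW:WV = 7/2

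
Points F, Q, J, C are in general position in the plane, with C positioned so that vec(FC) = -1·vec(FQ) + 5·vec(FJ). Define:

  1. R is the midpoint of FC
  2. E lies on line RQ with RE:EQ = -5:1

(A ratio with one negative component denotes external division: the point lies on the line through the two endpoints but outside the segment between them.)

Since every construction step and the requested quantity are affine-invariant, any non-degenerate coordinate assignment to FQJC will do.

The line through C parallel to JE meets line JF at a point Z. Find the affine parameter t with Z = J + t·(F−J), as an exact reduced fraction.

t = -31/11

Work in coordinates with F = (0, 0), Q = (1, 0), J = (0, 1), C = (-1, 5).
1. R is the midpoint of FC ⇒ R = (-1/2, 5/2)
2. E lies on line RQ with RE:EQ = -5:1 ⇒ E = (11/8, -5/8)
through C parallel to JE: direction (11/8, -13/8); meets JF at Z = (0, 42/11)
Z = J + t·(F−J) with t = -31/11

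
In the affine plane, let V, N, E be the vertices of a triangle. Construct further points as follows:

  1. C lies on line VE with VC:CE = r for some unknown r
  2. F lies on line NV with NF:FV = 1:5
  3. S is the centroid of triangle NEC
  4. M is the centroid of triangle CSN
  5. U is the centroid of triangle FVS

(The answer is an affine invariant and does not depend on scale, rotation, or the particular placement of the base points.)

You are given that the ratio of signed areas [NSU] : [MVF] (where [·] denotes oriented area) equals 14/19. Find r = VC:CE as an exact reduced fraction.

Choose coordinates V = (0, 0), N = (1, 0), E = (0, 1).
1. With VC:CE = r, write λ = r/(r+1) so C = V + λ·(E−V); C is affine-linear in λ
2. F lies on line NV with NF:FV = 1:5 ⇒ F = (5/6, 0)
3. S is the centroid of triangle NEC ⇒ S is an affine combination of earlier points and hence also affine-linear in λ
4. M is the centroid of triangle CSN ⇒ M is an affine combination of earlier points and hence also affine-linear in λ
5. U is the centroid of triangle FVS ⇒ U is an affine combination of earlier points and hence also affine-linear in λ
Every point depending on C is an affine combination of C and λ-independent points, so each such coordinate is linear in λ; the λ² term in each signed area is a multiple of (E−V)×(E−V) = 0, so 2·[NSU] and 2·[MVF] are each linear in λ. Evaluating at λ=0 and λ=1:
  2·[NSU] = 7/54·λ + 7/54,   2·[MVF] = 10/27·λ + 5/54
So [NSU]:[MVF] = (7/54·λ + 7/54) / (10/27·λ + 5/54). Setting this equal to 14/19:
  7/54·λ + 7/54 = 14/19·(10/27·λ + 5/54)  ⇒  λ = 3/7
Then r = λ/(1−λ) = (3/7)/(4/7) = 3/4. Check: with r = 3/4, C = (0, 3/7) and [NSU]:[MVF] = 14/19 as required.

r = 3/4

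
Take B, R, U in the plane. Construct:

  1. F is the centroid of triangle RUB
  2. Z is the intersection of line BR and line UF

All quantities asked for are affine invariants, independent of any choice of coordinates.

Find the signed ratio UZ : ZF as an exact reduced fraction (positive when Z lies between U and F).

UZ:ZF = -3

Work in coordinates with B = (0, 0), R = (1, 0), U = (0, 1).
1. F is the centroid of triangle RUB ⇒ F = (1/3, 1/3)
2. Z is the intersection of line BR and line UF ⇒ Z = (1/2, 0)
Z = U + t·(F−U) with t = 3/2, so UZ:ZF = t:(1−t) = 3/2:-1/2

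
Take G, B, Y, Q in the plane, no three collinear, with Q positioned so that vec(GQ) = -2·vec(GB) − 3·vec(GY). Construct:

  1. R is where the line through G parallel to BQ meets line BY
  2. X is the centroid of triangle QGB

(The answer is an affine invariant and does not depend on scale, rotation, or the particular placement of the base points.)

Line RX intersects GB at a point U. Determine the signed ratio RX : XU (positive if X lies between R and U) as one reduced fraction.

RX:XU = -3/2

Assign G = (0, 0), B = (1, 0), Y = (0, 1), Q = (-2, -3) — the answer is frame-independent, so this choice is without loss of generality.
1. R is where the line through G parallel to BQ meets line BY ⇒ R = (1/2, 1/2)
2. X is the centroid of triangle QGB ⇒ X = (-1/3, -1)
line RX meets GB at U = (2/9, 0)
X = R + t·(U−R) with t = 3, so RX:XU = 3:-2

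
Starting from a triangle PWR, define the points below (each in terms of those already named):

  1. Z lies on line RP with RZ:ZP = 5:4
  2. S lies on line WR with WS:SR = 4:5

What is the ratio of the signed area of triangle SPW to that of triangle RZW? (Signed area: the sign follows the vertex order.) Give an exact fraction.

[SPW]:[RZW] = 4/5

Assign P = (0, 0), W = (1, 0), R = (0, 1) — the answer is frame-independent, so this choice is without loss of generality.
1. Z lies on line RP with RZ:ZP = 5:4 ⇒ Z = (0, 4/9)
2. S lies on line WR with WS:SR = 4:5 ⇒ S = (5/9, 4/9)
2·[SPW] = 4/9, 2·[RZW] = 5/9
[SPW]:[RZW] = 4/9:5/9 = 4/5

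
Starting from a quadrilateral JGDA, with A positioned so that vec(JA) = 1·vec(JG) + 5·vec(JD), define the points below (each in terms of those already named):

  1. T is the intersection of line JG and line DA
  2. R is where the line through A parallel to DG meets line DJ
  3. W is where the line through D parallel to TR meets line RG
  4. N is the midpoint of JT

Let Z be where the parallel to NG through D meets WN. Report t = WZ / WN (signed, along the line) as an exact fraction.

Choose coordinates J = (0, 0), G = (1, 0), D = (0, 1), A = (1, 5).
1. T is the intersection of line JG and line DA ⇒ T = (-1/4, 0)
2. R is where the line through A parallel to DG meets line DJ ⇒ R = (0, 6)
3. W is where the line through D parallel to TR meets line RG ⇒ W = (1/6, 5)
4. N is the midpoint of JT ⇒ N = (-1/8, 0)
through D parallel to NG: direction (9/8, 0); meets WN at Z = (-1/15, 1)
Z = W + t·(N−W) with t = 4/5

t = 4/5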